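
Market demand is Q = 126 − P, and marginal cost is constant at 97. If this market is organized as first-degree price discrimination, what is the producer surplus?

PS = 420.5

Inverting demand: P = 126 − Q.
Under first-degree price discrimination the firm charges each unit its demand price and produces up to where P = MC, i.e. Q = 29. Consumer surplus is zero; producer surplus equals total surplus.
PS = ½·(126 − 97)·29 = 420.5.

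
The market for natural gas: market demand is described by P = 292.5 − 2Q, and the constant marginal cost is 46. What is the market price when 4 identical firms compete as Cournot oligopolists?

Cournot with 4 identical firms: the symmetric best-response condition is 292.5 − 10q = 46. Each firm produces q = 24.65, total output Q = 98.6, price P = 95.3.

P = 95.3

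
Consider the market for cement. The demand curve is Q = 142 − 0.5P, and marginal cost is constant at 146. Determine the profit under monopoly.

Inverting demand: P = 284 − 2Q.
Monopoly sets MR = MC: 284 − 4Q = 146 ⇒ Q = 34.5, P = 284 − 2·34.5 = 215.
Profit = (215 − 146)·34.5 = 2380.5.

Profit = 2380.5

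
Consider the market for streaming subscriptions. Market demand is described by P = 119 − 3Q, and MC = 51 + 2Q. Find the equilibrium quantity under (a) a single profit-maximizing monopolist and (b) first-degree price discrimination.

Monopoly: Q = 8.5; Perfect PD: Q = 13.6

Monopoly sets MR = MC: 119 − 6Q = 51 + 2Q ⇒ Q = 8.5, P = 119 − 3·8.5 = 93.5.
Under first-degree price discrimination the firm charges each unit its demand price and produces up to where P = MC, i.e. Q = 13.6. Consumer surplus is zero; producer surplus equals total surplus.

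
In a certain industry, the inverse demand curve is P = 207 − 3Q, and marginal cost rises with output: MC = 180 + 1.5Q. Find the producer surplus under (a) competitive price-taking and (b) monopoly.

Competition: PS = 27; Monopoly: PS = 48.6

Under competition P = MC: 207 − 3Q = 180 + 1.5Q ⇒ Q = 6, P = 189.
PS = P·Q − VC(Q) = 189·6 − (180·6 + ½·1.5·6²) = 27.
A monopolist chooses Q where MR = MC. MR = 207 − 6Q; setting this equal to 180 + 1.5Q gives Q = 3.6 and P = 196.2.
PS = P·Q − VC(Q) = 196.2·3.6 − (180·3.6 + ½·1.5·3.6²) = 48.6.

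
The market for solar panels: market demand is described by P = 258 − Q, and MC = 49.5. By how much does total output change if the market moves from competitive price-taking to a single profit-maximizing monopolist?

Total output falls by 104.25

Under competition P = MC = 49.5, so Q = (258 − 49.5)/1 = 208.5.
Monopoly sets MR = MC: 258 − 2Q = 49.5 ⇒ Q = 104.25, P = 258 − 104.25 = 153.75.
Change in total output: 104.25 − 208.5 = −104.25.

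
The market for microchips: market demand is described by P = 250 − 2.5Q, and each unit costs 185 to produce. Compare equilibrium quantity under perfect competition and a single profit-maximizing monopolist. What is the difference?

Perfect competition: P = MC = 185, so 250 − 2.5Q = 185 and Q = 26.
The monopolist equates marginal revenue to marginal cost: 250 − 5Q = 185, so Q = 13. From demand, P = 217.5.
Change in equilibrium quantity: 13 − 26 = −13.

Q falls by 13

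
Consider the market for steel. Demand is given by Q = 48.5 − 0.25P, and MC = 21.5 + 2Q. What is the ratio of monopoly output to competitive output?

Inverting demand: P = 194 − 4Q.
A monopolist chooses Q where MR = MC. MR = 194 − 8Q; setting this equal to 21.5 + 2Q gives Q = 17.25 and P = 125.
Competitive equilibrium sets price equal to marginal cost: 194 − 4Q = 21.5 + 2Q, so Q = 28.75 and P = 79.
Ratio Q_m/Q_c = 17.25/28.75 = 0.6.

Q_m/Q_c = 0.6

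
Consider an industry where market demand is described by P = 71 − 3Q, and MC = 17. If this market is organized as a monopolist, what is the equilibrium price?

A monopolist chooses Q where MR = MC. MR = 71 − 6Q; setting this equal to 17 gives Q = 9 and P = 44.

P = 44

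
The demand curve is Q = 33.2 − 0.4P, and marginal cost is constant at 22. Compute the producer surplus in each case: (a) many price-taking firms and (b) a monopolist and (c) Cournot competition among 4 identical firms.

Inverting demand: P = 83 − 2.5Q.
Perfect competition: P = MC = 22, so 83 − 2.5Q = 22 and Q = 24.4.
PS = (22 − 22)·24.4 = 0.
A monopolist chooses Q where MR = MC. MR = 83 − 5Q; setting this equal to 22 gives Q = 12.2 and P = 52.5.
PS = (52.5 − 22)·12.2 = 372.1.
With 4 symmetric Cournot firms, each firm's FOC gives 83 − 12.5q = 22, so q = 4.88, Q = 4·4.88 = 19.52, and P = 34.2.
PS = (34.2 − 22)·19.52 = 238.144.

Competition: PS = 0; Monopoly: PS = 372.1; Cournot: PS = 238.144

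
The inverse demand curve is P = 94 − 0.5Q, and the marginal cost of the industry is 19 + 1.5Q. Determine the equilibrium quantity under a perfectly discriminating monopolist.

Q = 37.5

Under first-degree price discrimination the firm charges each unit its demand price and produces up to where P = MC, i.e. Q = 37.5. Consumer surplus is zero; producer surplus equals total surplus.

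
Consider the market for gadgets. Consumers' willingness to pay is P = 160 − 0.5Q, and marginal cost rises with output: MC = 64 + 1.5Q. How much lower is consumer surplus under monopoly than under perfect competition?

CS falls by 207.36

Under competition P = MC: 160 − 0.5Q = 64 + 1.5Q ⇒ Q = 48, P = 136.
CS = ½·(160 − 136)·48 = 576.
The monopolist equates marginal revenue to marginal cost: 160 − Q = 64 + 1.5Q, so Q = 38.4. From demand, P = 140.8.
CS = ½·(160 − 140.8)·38.4 = 368.64.
Change in consumer surplus: 368.64 − 576 = −207.36.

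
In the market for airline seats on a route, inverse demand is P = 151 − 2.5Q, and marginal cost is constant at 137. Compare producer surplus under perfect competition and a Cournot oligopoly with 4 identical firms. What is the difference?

PS rises by 12.544

Perfect competition: P = MC = 137, so 151 − 2.5Q = 137 and Q = 5.6.
PS = (137 − 137)·5.6 = 0.
Cournot with 4 identical firms: the symmetric best-response condition is 151 − 12.5q = 137. Each firm produces q = 1.12, total output Q = 4.48, price P = 139.8.
PS = (139.8 − 137)·4.48 = 12.544.
Change in producer surplus: 12.544 − 0 = 12.544.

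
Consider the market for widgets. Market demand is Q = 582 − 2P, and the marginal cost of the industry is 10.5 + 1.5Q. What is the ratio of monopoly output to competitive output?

Q_m/Q_c = 0.8

Inverting demand: P = 291 − 0.5Q.
Monopoly sets MR = MC: 291 − Q = 10.5 + 1.5Q ⇒ Q = 112.2, P = 291 − 0.5·112.2 = 234.9.
Under competition P = MC: 291 − 0.5Q = 10.5 + 1.5Q ⇒ Q = 140.25, P = 220.875.
Ratio Q_m/Q_c = 112.2/140.25 = 0.8.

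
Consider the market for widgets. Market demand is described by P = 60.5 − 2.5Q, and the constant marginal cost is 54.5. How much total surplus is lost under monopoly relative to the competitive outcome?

Under competition P = MC = 54.5, so Q = (60.5 − 54.5)/2.5 = 2.4.
The monopolist equates marginal revenue to marginal cost: 60.5 − 5Q = 54.5, so Q = 1.2. From demand, P = 57.5.
DWL is the triangle between Q = 1.2 and Q = 2.4: ½·(2.4 − 1.2)·(57.5 − 54.5) = 1.8.

DWL = 1.8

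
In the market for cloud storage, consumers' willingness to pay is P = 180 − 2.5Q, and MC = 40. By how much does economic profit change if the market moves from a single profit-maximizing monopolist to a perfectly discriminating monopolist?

Monopoly sets MR = MC: 180 − 5Q = 40 ⇒ Q = 28, P = 180 − 2.5·28 = 110.
Profit = (110 − 40)·28 = 1960.
A perfectly discriminating monopolist sells every unit with P(Q) ≥ MC(Q), so output equals the competitive quantity Q = 56. Each buyer pays their reservation price, so CS = 0 and the firm captures all surplus.
PS equals the full surplus area, 3920. Profit = 3920 = 3920.
Change in economic profit: 3920 − 1960 = 1960.

Economic profit rises by 1960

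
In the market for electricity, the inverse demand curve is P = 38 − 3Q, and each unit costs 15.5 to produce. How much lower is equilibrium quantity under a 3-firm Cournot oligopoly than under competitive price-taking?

Equilibrium quantity falls by 1.875

Perfect competition: P = MC = 15.5, so 38 − 3Q = 15.5 and Q = 7.5.
With 3 symmetric Cournot firms, each firm's FOC gives 38 − 12q = 15.5, so q = 1.875, Q = 3·1.875 = 5.625, and P = 21.125.
Change in equilibrium quantity: 5.625 − 7.5 = −1.875.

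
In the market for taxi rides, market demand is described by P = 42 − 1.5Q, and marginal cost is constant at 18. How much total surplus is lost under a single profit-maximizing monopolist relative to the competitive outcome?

DWL = 48

Perfect competition: P = MC = 18, so 42 − 1.5Q = 18 and Q = 16.
The monopolist equates marginal revenue to marginal cost: 42 − 3Q = 18, so Q = 8. From demand, P = 30.
DWL is the triangle between Q = 8 and Q = 16: ½·(16 − 8)·(30 − 18) = 48.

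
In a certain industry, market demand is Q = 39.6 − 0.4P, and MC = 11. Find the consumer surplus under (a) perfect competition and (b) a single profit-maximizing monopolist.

Competition: CS = 1548.8; Monopoly: CS = 387.2

Inverting demand: P = 99 − 2.5Q.
Perfect competition: P = MC = 11, so 99 − 2.5Q = 11 and Q = 35.2.
CS = ½·(99 − 11)·35.2 = 1548.8.
Monopoly sets MR = MC: 99 − 5Q = 11 ⇒ Q = 17.6, P = 99 − 2.5·17.6 = 55.
CS = ½·(99 − 55)·17.6 = 387.2.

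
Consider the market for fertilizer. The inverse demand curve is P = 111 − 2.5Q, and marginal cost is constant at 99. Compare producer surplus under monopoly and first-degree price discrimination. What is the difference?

A monopolist chooses Q where MR = MC. MR = 111 − 5Q; setting this equal to 99 gives Q = 2.4 and P = 105.
PS = (105 − 99)·2.4 = 14.4.
A perfectly discriminating monopolist sells every unit with P(Q) ≥ MC(Q), so output equals the competitive quantity Q = 4.8. Each buyer pays their reservation price, so CS = 0 and the firm captures all surplus.
PS = ½·(111 − 99)·4.8 = 28.8.
Change in producer surplus: 28.8 − 14.4 = 14.4.

Producer surplus rises by 14.4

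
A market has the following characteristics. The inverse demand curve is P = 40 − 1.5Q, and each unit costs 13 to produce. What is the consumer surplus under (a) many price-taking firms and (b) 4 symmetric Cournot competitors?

Competition: CS = 243; Cournot: CS = 155.52

Perfect competition: P = MC = 13, so 40 − 1.5Q = 13 and Q = 18.
CS = ½·(40 − 13)·18 = 243.
Cournot with 4 identical firms: the symmetric best-response condition is 40 − 7.5q = 13. Each firm produces q = 3.6, total output Q = 14.4, price P = 18.4.
CS = ½·(40 − 18.4)·14.4 = 155.52.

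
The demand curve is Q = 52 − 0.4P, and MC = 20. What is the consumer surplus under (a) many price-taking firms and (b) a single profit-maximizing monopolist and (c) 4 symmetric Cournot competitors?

Inverting demand: P = 130 − 2.5Q.
Competitive firms price at marginal cost: P = 20, giving Q = 44.
CS = ½·(130 − 20)·44 = 2420.
Monopoly sets MR = MC: 130 − 5Q = 20 ⇒ Q = 22, P = 130 − 2.5·22 = 75.
CS = ½·(130 − 75)·22 = 605.
Cournot with 4 identical firms: the symmetric best-response condition is 130 − 12.5q = 20. Each firm produces q = 8.8, total output Q = 35.2, price P = 42.
CS = ½·(130 − 42)·35.2 = 1548.8.

Competition: CS = 2420; Monopoly: CS = 605; Cournot: CS = 1548.8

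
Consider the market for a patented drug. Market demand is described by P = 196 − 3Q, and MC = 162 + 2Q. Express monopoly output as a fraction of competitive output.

The monopolist equates marginal revenue to marginal cost: 196 − 6Q = 162 + 2Q, so Q = 4.25. From demand, P = 183.25.
Under competition P = MC: 196 − 3Q = 162 + 2Q ⇒ Q = 6.8, P = 175.6.
Ratio Q_m/Q_c = 4.25/6.8 = 0.625.

Q_m/Q_c = 0.625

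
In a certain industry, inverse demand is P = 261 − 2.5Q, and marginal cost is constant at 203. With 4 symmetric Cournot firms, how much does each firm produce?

In a 4-firm Cournot equilibrium, symmetry and the first-order condition give q = (261 − 203)/(12.5) = 4.64. So Q = 18.56 and P = 214.6.

q_i = 4.64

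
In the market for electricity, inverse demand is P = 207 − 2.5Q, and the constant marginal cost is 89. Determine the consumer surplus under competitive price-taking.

Under competition P = MC = 89, so Q = (207 − 89)/2.5 = 47.2.
CS = ½·(207 − 89)·47.2 = 2784.8.

CS = 2784.8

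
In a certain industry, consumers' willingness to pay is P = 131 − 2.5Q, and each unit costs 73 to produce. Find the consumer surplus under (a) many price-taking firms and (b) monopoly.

Competition: CS = 672.8; Monopoly: CS = 168.2

Under competition P = MC = 73, so Q = (131 − 73)/2.5 = 23.2.
CS = ½·(131 − 73)·23.2 = 672.8.
A monopolist chooses Q where MR = MC. MR = 131 − 5Q; setting this equal to 73 gives Q = 11.6 and P = 102.
CS = ½·(131 − 102)·11.6 = 168.2.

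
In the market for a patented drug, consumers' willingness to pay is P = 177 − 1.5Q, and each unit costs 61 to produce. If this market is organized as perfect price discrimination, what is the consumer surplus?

With perfect price discrimination, output is the efficient level Q = 232/3 (where demand meets MC), but every buyer pays their willingness to pay: CS = 0 and PS = total surplus.
CS = 0.

CS = 0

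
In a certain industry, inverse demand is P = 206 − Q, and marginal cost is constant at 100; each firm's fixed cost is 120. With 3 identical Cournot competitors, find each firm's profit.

With 3 symmetric Cournot firms, each firm's FOC gives 206 − 4q = 100, so q = 26.5, Q = 3·26.5 = 79.5, and P = 126.5.
Each firm's profit = (126.5 − 100)·26.5 − 120 = 582.25.

π_i = 582.25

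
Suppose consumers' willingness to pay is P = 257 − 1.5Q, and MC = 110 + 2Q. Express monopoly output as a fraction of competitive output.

Q_m/Q_c = 0.7

The monopolist equates marginal revenue to marginal cost: 257 − 3Q = 110 + 2Q, so Q = 29.4. From demand, P = 212.9.
Under competition P = MC: 257 − 1.5Q = 110 + 2Q ⇒ Q = 42, P = 194.
Ratio Q_m/Q_c = 29.4/42 = 0.7.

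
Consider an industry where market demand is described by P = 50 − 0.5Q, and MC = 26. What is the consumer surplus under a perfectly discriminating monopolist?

CS = 0

With perfect price discrimination, output is the efficient level Q = 48 (where demand meets MC), but every buyer pays their willingness to pay: CS = 0 and PS = total surplus.
CS = 0.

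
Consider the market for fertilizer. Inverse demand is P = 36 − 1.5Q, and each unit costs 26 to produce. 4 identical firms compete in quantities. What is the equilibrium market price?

P = 28

In a 4-firm Cournot equilibrium, symmetry and the first-order condition give q = (36 − 26)/(7.5) = 4/3. So Q = 16/3 and P = 28.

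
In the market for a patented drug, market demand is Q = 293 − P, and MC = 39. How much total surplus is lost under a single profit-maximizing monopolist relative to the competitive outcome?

Inverting demand: P = 293 − Q.
Competitive firms price at marginal cost: P = 39, giving Q = 254.
The monopolist equates marginal revenue to marginal cost: 293 − 2Q = 39, so Q = 127. From demand, P = 166.
DWL is the triangle between Q = 127 and Q = 254: ½·(254 − 127)·(166 − 39) = 8064.5.

DWL = 8064.5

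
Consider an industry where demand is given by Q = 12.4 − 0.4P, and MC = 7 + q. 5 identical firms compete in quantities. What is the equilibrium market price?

Inverting demand: P = 31 − 2.5Q.
In a 5-firm Cournot equilibrium, symmetry and the first-order condition give q = (31 − 7)/(16) = 1.5. So Q = 7.5 and P = 12.25.

P = 12.25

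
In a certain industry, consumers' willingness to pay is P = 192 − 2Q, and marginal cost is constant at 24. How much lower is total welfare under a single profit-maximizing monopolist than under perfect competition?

Perfect competition: P = MC = 24, so 192 − 2Q = 24 and Q = 84.
CS = ½·(192 − 24)·84 = 7056; PS = (24 − 24)·84 = 0; TS = 7056.
Monopoly sets MR = MC: 192 − 4Q = 24 ⇒ Q = 42, P = 192 − 2·42 = 108.
CS = ½·(192 − 108)·42 = 1764; PS = (108 − 24)·42 = 3528; TS = 5292.
Change in total welfare: 5292 − 7056 = −1764.

Total welfare falls by 1764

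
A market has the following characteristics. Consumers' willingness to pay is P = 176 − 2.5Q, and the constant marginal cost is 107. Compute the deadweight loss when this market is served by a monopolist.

DWL = 238.05

Under competition P = MC = 107, so Q = (176 − 107)/2.5 = 27.6.
The monopolist equates marginal revenue to marginal cost: 176 − 5Q = 107, so Q = 13.8. From demand, P = 141.5.
DWL is the triangle between Q = 13.8 and Q = 27.6: ½·(27.6 − 13.8)·(141.5 − 107) = 238.05.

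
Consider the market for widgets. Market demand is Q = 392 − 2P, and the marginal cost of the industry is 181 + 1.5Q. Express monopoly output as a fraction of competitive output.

Inverting demand: P = 196 − 0.5Q.
Monopoly sets MR = MC: 196 − Q = 181 + 1.5Q ⇒ Q = 6, P = 196 − 0.5·6 = 193.
Under competition P = MC: 196 − 0.5Q = 181 + 1.5Q ⇒ Q = 7.5, P = 192.25.
Ratio Q_m/Q_c = 6/7.5 = 0.8.

Q_m/Q_c = 0.8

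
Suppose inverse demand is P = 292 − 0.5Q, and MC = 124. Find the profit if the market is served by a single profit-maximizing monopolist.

Profit = 14112

The monopolist equates marginal revenue to marginal cost: 292 − Q = 124, so Q = 168. From demand, P = 208.
Profit = (208 − 124)·168 = 14112.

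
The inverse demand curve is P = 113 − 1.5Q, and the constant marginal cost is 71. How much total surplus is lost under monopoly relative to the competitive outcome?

Competitive firms price at marginal cost: P = 71, giving Q = 28.
Monopoly sets MR = MC: 113 − 3Q = 71 ⇒ Q = 14, P = 113 − 1.5·14 = 92.
DWL is the triangle between Q = 14 and Q = 28: ½·(28 − 14)·(92 − 71) = 147.

DWL = 147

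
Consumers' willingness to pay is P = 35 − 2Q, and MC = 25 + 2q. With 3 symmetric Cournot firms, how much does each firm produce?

q_i = 1

With 3 symmetric Cournot firms, each firm's FOC gives 35 − 8q = 25 + 2q, so q = 1, Q = 3·1 = 3, and P = 29.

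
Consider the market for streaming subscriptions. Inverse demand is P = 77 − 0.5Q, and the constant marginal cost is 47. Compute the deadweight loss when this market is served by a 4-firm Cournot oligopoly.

Competitive firms price at marginal cost: P = 47, giving Q = 60.
With 4 symmetric Cournot firms, each firm's FOC gives 77 − 2.5q = 47, so q = 12, Q = 4·12 = 48, and P = 53.
DWL is the triangle between Q = 48 and Q = 60: ½·(60 − 48)·(53 − 47) = 36.

DWL = 36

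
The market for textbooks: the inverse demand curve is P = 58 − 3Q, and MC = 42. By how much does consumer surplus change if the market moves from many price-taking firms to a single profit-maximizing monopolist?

Perfect competition: P = MC = 42, so 58 − 3Q = 42 and Q = 16/3.
CS = ½·(58 − 42)·16/3 = 128/3.
Monopoly sets MR = MC: 58 − 6Q = 42 ⇒ Q = 8/3, P = 58 − 3·8/3 = 50.
CS = ½·(58 − 50)·8/3 = 32/3.
Change in consumer surplus: 32/3 − 128/3 = −32.

Consumer surplus falls by 32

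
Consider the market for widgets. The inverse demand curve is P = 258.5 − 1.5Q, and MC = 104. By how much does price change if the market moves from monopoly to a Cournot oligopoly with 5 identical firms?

Price falls by 51.5

A monopolist chooses Q where MR = MC. MR = 258.5 − 3Q; setting this equal to 104 gives Q = 51.5 and P = 181.25.
In a 5-firm Cournot equilibrium, symmetry and the first-order condition give q = (258.5 − 104)/(9) = 103/6. So Q = 515/6 and P = 129.75.
Change in price: 129.75 − 181.25 = −51.5.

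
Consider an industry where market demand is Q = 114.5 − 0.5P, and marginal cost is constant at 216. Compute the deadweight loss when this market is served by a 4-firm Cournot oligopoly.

DWL = 1.69

Inverting demand: P = 229 − 2Q.
Perfect competition: P = MC = 216, so 229 − 2Q = 216 and Q = 6.5.
In a 4-firm Cournot equilibrium, symmetry and the first-order condition give q = (229 − 216)/(10) = 1.3. So Q = 5.2 and P = 218.6.
DWL is the triangle between Q = 5.2 and Q = 6.5: ½·(6.5 − 5.2)·(218.6 − 216) = 1.69.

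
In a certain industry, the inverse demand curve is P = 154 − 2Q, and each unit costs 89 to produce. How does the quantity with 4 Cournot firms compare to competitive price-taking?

Cournot: Q = 26; Competition: Q = 32.5

Cournot with 4 identical firms: the symmetric best-response condition is 154 − 10q = 89. Each firm produces q = 6.5, total output Q = 26, price P = 102.
Perfect competition: P = MC = 89, so 154 − 2Q = 89 and Q = 32.5.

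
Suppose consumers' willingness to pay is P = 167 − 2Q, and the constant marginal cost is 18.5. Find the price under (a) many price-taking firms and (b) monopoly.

Under competition P = MC = 18.5, so Q = (167 − 18.5)/2 = 74.25.
The monopolist equates marginal revenue to marginal cost: 167 − 4Q = 18.5, so Q = 37.125. From demand, P = 92.75.

Competition: P = 18.5; Monopoly: P = 92.75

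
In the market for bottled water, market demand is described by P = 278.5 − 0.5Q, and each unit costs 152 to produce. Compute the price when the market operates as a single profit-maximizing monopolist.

Monopoly sets MR = MC: 278.5 − Q = 152 ⇒ Q = 126.5, P = 278.5 − 0.5·126.5 = 215.25.

P = 215.25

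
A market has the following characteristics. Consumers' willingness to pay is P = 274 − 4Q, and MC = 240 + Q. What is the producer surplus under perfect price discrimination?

PS = 115.6

With perfect price discrimination, output is the efficient level Q = 6.8 (where demand meets MC), but every buyer pays their willingness to pay: CS = 0 and PS = total surplus.
PS = ½·(274 − 240)·6.8 = 115.6.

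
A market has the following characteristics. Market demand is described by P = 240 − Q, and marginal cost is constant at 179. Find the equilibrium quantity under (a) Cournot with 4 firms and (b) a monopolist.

In a 4-firm Cournot equilibrium, symmetry and the first-order condition give q = (240 − 179)/(5) = 12.2. So Q = 48.8 and P = 191.2.
Monopoly sets MR = MC: 240 − 2Q = 179 ⇒ Q = 30.5, P = 240 − 30.5 = 209.5.

Cournot: Q = 48.8; Monopoly: Q = 30.5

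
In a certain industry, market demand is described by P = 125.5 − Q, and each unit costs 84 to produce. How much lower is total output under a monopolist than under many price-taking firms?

Competitive firms price at marginal cost: P = 84, giving Q = 41.5.
The monopolist equates marginal revenue to marginal cost: 125.5 − 2Q = 84, so Q = 20.75. From demand, P = 104.75.
Change in total output: 20.75 − 41.5 = −20.75.

Q falls by 20.75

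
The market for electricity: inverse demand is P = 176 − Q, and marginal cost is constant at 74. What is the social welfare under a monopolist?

A monopolist chooses Q where MR = MC. MR = 176 − 2Q; setting this equal to 74 gives Q = 51 and P = 125.
CS = ½·(176 − 125)·51 = 1300.5; PS = (125 − 74)·51 = 2601; TS = 3901.5.

TS = 3901.5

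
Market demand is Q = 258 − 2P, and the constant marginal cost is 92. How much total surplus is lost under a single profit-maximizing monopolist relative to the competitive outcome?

Inverting demand: P = 129 − 0.5Q.
Perfect competition: P = MC = 92, so 129 − 0.5Q = 92 and Q = 74.
A monopolist chooses Q where MR = MC. MR = 129 − Q; setting this equal to 92 gives Q = 37 and P = 110.5.
DWL is the triangle between Q = 37 and Q = 74: ½·(74 − 37)·(110.5 − 92) = 342.25.

DWL = 342.25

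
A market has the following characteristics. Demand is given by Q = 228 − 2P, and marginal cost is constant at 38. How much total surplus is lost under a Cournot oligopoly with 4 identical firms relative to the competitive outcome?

Inverting demand: P = 114 − 0.5Q.
Perfect competition: P = MC = 38, so 114 − 0.5Q = 38 and Q = 152.
With 4 symmetric Cournot firms, each firm's FOC gives 114 − 2.5q = 38, so q = 30.4, Q = 4·30.4 = 121.6, and P = 53.2.
DWL is the triangle between Q = 121.6 and Q = 152: ½·(152 − 121.6)·(53.2 − 38) = 231.04.

DWL = 231.04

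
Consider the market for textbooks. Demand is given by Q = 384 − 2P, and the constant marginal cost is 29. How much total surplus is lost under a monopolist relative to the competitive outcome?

Inverting demand: P = 192 − 0.5Q.
Competitive firms price at marginal cost: P = 29, giving Q = 326.
A monopolist chooses Q where MR = MC. MR = 192 − Q; setting this equal to 29 gives Q = 163 and P = 110.5.
DWL is the triangle between Q = 163 and Q = 326: ½·(326 − 163)·(110.5 − 29) = 6642.25.

DWL = 6642.25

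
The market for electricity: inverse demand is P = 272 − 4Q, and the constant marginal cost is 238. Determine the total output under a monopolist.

The monopolist equates marginal revenue to marginal cost: 272 − 8Q = 238, so Q = 4.25. From demand, P = 255.

Q = 4.25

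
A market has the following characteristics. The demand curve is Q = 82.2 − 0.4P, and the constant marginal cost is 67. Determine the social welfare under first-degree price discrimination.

TS = 3836.45

Inverting demand: P = 205.5 − 2.5Q.
A perfectly discriminating monopolist sells every unit with P(Q) ≥ MC(Q), so output equals the competitive quantity Q = 55.4. Each buyer pays their reservation price, so CS = 0 and the firm captures all surplus.
TS = 3836.45 (equal to competitive TS).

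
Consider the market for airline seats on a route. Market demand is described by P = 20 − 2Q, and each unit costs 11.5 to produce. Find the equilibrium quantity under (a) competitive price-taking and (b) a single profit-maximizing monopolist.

Competitive firms price at marginal cost: P = 11.5, giving Q = 4.25.
A monopolist chooses Q where MR = MC. MR = 20 − 4Q; setting this equal to 11.5 gives Q = 2.125 and P = 15.75.

Competition: Q = 4.25; Monopoly: Q = 2.125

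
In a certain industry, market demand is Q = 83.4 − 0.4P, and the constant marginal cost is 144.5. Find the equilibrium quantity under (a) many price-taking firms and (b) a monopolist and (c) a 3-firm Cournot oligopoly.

Competition: Q = 25.6; Monopoly: Q = 12.8; Cournot: Q = 19.2

Inverting demand: P = 208.5 − 2.5Q.
Under competition P = MC = 144.5, so Q = (208.5 − 144.5)/2.5 = 25.6.
The monopolist equates marginal revenue to marginal cost: 208.5 − 5Q = 144.5, so Q = 12.8. From demand, P = 176.5.
In a 3-firm Cournot equilibrium, symmetry and the first-order condition give q = (208.5 − 144.5)/(10) = 6.4. So Q = 19.2 and P = 160.5.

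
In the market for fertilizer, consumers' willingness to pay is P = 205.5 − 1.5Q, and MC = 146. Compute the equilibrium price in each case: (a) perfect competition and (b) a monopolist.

Competition: P = 146; Monopoly: P = 175.75

Perfect competition: P = MC = 146, so 205.5 − 1.5Q = 146 and Q = 119/3.
A monopolist chooses Q where MR = MC. MR = 205.5 − 3Q; setting this equal to 146 gives Q = 119/6 and P = 175.75.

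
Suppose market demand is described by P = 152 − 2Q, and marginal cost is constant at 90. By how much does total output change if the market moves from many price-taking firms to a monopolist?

Competitive firms price at marginal cost: P = 90, giving Q = 31.
Monopoly sets MR = MC: 152 − 4Q = 90 ⇒ Q = 15.5, P = 152 − 2·15.5 = 121.
Change in total output: 15.5 − 31 = −15.5.

Q falls by 15.5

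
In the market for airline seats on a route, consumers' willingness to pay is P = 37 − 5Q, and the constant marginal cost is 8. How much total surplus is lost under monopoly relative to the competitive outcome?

Under competition P = MC = 8, so Q = (37 − 8)/5 = 5.8.
The monopolist equates marginal revenue to marginal cost: 37 − 10Q = 8, so Q = 2.9. From demand, P = 22.5.
DWL is the triangle between Q = 2.9 and Q = 5.8: ½·(5.8 − 2.9)·(22.5 − 8) = 21.025.

DWL = 21.025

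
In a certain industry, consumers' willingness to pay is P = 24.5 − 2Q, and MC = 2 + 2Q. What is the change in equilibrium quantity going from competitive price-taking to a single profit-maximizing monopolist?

Under competition P = MC: 24.5 − 2Q = 2 + 2Q ⇒ Q = 5.625, P = 13.25.
Monopoly sets MR = MC: 24.5 − 4Q = 2 + 2Q ⇒ Q = 3.75, P = 24.5 − 2·3.75 = 17.
Change in equilibrium quantity: 3.75 − 5.625 = −1.875.

Q falls by 1.875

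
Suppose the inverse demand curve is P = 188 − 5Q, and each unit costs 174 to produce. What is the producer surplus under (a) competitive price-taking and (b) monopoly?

Competitive firms price at marginal cost: P = 174, giving Q = 2.8.
PS = (174 − 174)·2.8 = 0.
The monopolist equates marginal revenue to marginal cost: 188 − 10Q = 174, so Q = 1.4. From demand, P = 181.
PS = (181 − 174)·1.4 = 9.8.

Competition: PS = 0; Monopoly: PS = 9.8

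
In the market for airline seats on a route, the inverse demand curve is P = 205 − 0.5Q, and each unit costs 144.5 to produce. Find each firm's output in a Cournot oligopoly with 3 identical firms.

q_i = 30.25

With 3 symmetric Cournot firms, each firm's FOC gives 205 − 2q = 144.5, so q = 30.25, Q = 3·30.25 = 90.75, and P = 159.625.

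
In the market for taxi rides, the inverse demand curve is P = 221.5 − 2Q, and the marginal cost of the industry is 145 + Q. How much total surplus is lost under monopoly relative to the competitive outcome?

Under competition P = MC: 221.5 − 2Q = 145 + Q ⇒ Q = 25.5, P = 170.5.
Monopoly sets MR = MC: 221.5 − 4Q = 145 + Q ⇒ Q = 15.3, P = 221.5 − 2·15.3 = 190.9.
CS = ½·(221.5 − 170.5)·25.5 = 650.25; PS = (170.5·25.5 − 145·25.5 − ½·1·25.5²) = 325.125; TS = 975.375.
CS = ½·(221.5 − 190.9)·15.3 = 234.09; PS = (190.9·15.3 − 145·15.3 − ½·1·15.3²) = 585.225; TS = 819.315.
DWL = 975.375 − 819.315 = 156.06.

DWL = 156.06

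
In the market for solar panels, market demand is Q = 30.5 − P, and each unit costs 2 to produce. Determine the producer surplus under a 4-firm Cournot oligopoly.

Inverting demand: P = 30.5 − Q.
In a 4-firm Cournot equilibrium, symmetry and the first-order condition give q = (30.5 − 2)/(5) = 5.7. So Q = 22.8 and P = 7.7.
PS = (7.7 − 2)·22.8 = 129.96.

PS = 129.96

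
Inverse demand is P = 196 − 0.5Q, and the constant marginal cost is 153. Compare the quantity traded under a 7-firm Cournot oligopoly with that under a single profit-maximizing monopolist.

With 7 symmetric Cournot firms, each firm's FOC gives 196 − 4q = 153, so q = 10.75, Q = 7·10.75 = 75.25, and P = 158.375.
The monopolist equates marginal revenue to marginal cost: 196 − Q = 153, so Q = 43. From demand, P = 174.5.

Cournot: Q = 75.25; Monopoly: Q = 43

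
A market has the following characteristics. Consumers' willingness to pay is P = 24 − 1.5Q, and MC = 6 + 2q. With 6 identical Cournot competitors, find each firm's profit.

Cournot with 6 identical firms: the symmetric best-response condition is 24 − 10.5q = 6 + 2q. Each firm produces q = 1.44, total output Q = 8.64, price P = 11.04.
Each firm's profit = 11.04·1.44 − (6·1.44 + ½·2·1.44²) = 5.184.

π_i = 5.184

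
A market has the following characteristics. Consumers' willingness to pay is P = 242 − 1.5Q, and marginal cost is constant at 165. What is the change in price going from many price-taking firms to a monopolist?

Competitive firms price at marginal cost: P = 165, giving Q = 154/3.
A monopolist chooses Q where MR = MC. MR = 242 − 3Q; setting this equal to 165 gives Q = 77/3 and P = 203.5.
Change in price: 203.5 − 165 = 38.5.

Price rises by 38.5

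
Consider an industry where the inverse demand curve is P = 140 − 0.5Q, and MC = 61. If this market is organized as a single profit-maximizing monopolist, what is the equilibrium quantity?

Monopoly sets MR = MC: 140 − Q = 61 ⇒ Q = 79, P = 140 − 0.5·79 = 100.5.

Q = 79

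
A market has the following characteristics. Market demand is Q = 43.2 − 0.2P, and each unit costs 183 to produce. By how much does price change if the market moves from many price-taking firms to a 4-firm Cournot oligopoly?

P rises by 6.6

Inverting demand: P = 216 − 5Q.
Perfect competition: P = MC = 183, so 216 − 5Q = 183 and Q = 6.6.
Cournot with 4 identical firms: the symmetric best-response condition is 216 − 25q = 183. Each firm produces q = 1.32, total output Q = 5.28, price P = 189.6.
Change in price: 189.6 − 183 = 6.6.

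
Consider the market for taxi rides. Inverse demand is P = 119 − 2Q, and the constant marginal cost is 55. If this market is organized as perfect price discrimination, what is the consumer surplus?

CS = 0

A perfectly discriminating monopolist sells every unit with P(Q) ≥ MC(Q), so output equals the competitive quantity Q = 32. Each buyer pays their reservation price, so CS = 0 and the firm captures all surplus.
CS = 0.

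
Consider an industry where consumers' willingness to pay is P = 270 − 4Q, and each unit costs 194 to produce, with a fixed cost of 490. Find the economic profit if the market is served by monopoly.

Profit = −129

A monopolist chooses Q where MR = MC. MR = 270 − 8Q; setting this equal to 194 gives Q = 9.5 and P = 232.
Profit = (232 − 194)·9.5 − 490 = −129.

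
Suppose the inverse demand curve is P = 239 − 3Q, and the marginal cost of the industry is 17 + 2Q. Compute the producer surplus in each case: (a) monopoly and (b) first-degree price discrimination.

Monopoly: PS = 3080.25; Perfect PD: PS = 4928.4

A monopolist chooses Q where MR = MC. MR = 239 − 6Q; setting this equal to 17 + 2Q gives Q = 27.75 and P = 155.75.
PS = P·Q − VC(Q) = 155.75·27.75 − (17·27.75 + ½·2·27.75²) = 3080.25.
With perfect price discrimination, output is the efficient level Q = 44.4 (where demand meets MC), but every buyer pays their willingness to pay: CS = 0 and PS = total surplus.
PS = ½·(239 − 17)·44.4 = 4928.4.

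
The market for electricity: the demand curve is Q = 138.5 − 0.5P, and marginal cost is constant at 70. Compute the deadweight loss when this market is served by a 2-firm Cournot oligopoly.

Inverting demand: P = 277 − 2Q.
Perfect competition: P = MC = 70, so 277 − 2Q = 70 and Q = 103.5.
In a 2-firm Cournot equilibrium, symmetry and the first-order condition give q = (277 − 70)/(6) = 34.5. So Q = 69 and P = 139.
DWL is the triangle between Q = 69 and Q = 103.5: ½·(103.5 − 69)·(139 − 70) = 1190.25.

DWL = 1190.25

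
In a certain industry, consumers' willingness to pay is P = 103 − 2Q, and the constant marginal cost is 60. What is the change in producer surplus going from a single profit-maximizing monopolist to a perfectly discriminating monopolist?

PS rises by 231.125

Monopoly sets MR = MC: 103 − 4Q = 60 ⇒ Q = 10.75, P = 103 − 2·10.75 = 81.5.
PS = (81.5 − 60)·10.75 = 231.125.
Under first-degree price discrimination the firm charges each unit its demand price and produces up to where P = MC, i.e. Q = 21.5. Consumer surplus is zero; producer surplus equals total surplus.
PS = ½·(103 − 60)·21.5 = 462.25.
Change in producer surplus: 462.25 − 231.125 = 231.125.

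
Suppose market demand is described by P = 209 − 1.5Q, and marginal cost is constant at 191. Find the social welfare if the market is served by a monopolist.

TS = 81

Monopoly sets MR = MC: 209 − 3Q = 191 ⇒ Q = 6, P = 209 − 1.5·6 = 200.
CS = ½·(209 − 200)·6 = 27; PS = (200 − 191)·6 = 54; TS = 81.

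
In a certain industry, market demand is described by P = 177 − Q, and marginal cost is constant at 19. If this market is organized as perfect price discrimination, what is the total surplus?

TS = 12482

Under first-degree price discrimination the firm charges each unit its demand price and produces up to where P = MC, i.e. Q = 158. Consumer surplus is zero; producer surplus equals total surplus.
TS = 12482 (equal to competitive TS).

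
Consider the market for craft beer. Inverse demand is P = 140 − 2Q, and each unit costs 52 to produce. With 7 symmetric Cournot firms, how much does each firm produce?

With 7 symmetric Cournot firms, each firm's FOC gives 140 − 16q = 52, so q = 5.5, Q = 7·5.5 = 38.5, and P = 63.

q_i = 5.5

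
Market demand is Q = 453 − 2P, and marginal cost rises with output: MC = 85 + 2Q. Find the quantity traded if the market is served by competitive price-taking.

Inverting demand: P = 226.5 − 0.5Q.
Competitive equilibrium sets price equal to marginal cost: 226.5 − 0.5Q = 85 + 2Q, so Q = 56.6 and P = 198.2.

Q = 56.6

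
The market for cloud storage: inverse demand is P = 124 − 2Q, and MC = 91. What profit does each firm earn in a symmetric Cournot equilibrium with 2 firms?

π_i = 60.5

Cournot with 2 identical firms: the symmetric best-response condition is 124 − 6q = 91. Each firm produces q = 5.5, total output Q = 11, price P = 102.
Each firm's profit = (102 − 91)·5.5 = 60.5.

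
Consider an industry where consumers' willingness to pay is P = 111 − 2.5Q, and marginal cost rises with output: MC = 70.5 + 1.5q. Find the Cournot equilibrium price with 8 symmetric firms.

Cournot with 8 identical firms: the symmetric best-response condition is 111 − 22.5q = 70.5 + 1.5q. Each firm produces q = 27/16, total output Q = 13.5, price P = 77.25.

P = 77.25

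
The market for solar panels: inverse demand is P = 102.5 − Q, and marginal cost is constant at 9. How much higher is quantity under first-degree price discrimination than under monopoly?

A monopolist chooses Q where MR = MC. MR = 102.5 − 2Q; setting this equal to 9 gives Q = 46.75 and P = 55.75.
Under first-degree price discrimination the firm charges each unit its demand price and produces up to where P = MC, i.e. Q = 93.5. Consumer surplus is zero; producer surplus equals total surplus.
Change in quantity: 93.5 − 46.75 = 46.75.

Q rises by 46.75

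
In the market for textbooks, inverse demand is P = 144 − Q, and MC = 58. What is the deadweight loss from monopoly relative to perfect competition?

Competitive firms price at marginal cost: P = 58, giving Q = 86.
The monopolist equates marginal revenue to marginal cost: 144 − 2Q = 58, so Q = 43. From demand, P = 101.
DWL is the triangle between Q = 43 and Q = 86: ½·(86 − 43)·(101 − 58) = 924.5.

DWL = 924.5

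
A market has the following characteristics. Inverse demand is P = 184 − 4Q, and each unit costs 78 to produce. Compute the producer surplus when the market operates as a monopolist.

PS = 702.25

A monopolist chooses Q where MR = MC. MR = 184 − 8Q; setting this equal to 78 gives Q = 13.25 and P = 131.
PS = (131 − 78)·13.25 = 702.25.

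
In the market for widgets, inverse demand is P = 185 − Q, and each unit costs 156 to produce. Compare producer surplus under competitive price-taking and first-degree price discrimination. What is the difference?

Perfect competition: P = MC = 156, so 185 − Q = 156 and Q = 29.
PS = (156 − 156)·29 = 0.
Under first-degree price discrimination the firm charges each unit its demand price and produces up to where P = MC, i.e. Q = 29. Consumer surplus is zero; producer surplus equals total surplus.
PS = ½·(185 − 156)·29 = 420.5.
Change in producer surplus: 420.5 − 0 = 420.5.

PS rises by 420.5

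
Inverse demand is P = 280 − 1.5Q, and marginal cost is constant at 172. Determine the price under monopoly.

The monopolist equates marginal revenue to marginal cost: 280 − 3Q = 172, so Q = 36. From demand, P = 226.

P = 226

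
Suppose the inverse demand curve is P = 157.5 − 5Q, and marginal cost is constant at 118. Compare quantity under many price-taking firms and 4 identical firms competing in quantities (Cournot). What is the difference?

Q falls by 1.58

Competitive firms price at marginal cost: P = 118, giving Q = 7.9.
Cournot with 4 identical firms: the symmetric best-response condition is 157.5 − 25q = 118. Each firm produces q = 1.58, total output Q = 6.32, price P = 125.9.
Change in quantity: 6.32 − 7.9 = −1.58.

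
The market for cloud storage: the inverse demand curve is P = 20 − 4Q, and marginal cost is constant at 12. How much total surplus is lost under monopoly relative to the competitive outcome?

DWL = 2

Perfect competition: P = MC = 12, so 20 − 4Q = 12 and Q = 2.
The monopolist equates marginal revenue to marginal cost: 20 − 8Q = 12, so Q = 1. From demand, P = 16.
DWL is the triangle between Q = 1 and Q = 2: ½·(2 − 1)·(16 − 12) = 2.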